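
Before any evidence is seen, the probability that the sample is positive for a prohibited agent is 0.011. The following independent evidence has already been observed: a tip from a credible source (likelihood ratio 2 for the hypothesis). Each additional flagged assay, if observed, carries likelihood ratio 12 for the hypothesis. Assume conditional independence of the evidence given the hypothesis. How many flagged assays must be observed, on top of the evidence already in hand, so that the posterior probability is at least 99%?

Prior odds = 0.011/0.989 = 11/989.
Bayes factor of the evidence already in hand = 2.
Odds after that evidence = (11/989) × 2 = 22/989.
Target odds = 0.99/0.01 = 99.
Need 12ⁿ ≥ 99 ÷ (22/989) = 4450.5.
12³ = 1728 falls short of 4450.5 but 12⁴ = 20736 reaches it, so n = 4.

4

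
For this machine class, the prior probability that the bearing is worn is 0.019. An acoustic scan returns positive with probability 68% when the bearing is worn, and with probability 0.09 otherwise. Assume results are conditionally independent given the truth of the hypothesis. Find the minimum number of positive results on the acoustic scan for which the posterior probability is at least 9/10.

Prior odds: 0.019 ÷ 0.981 = 19/981.
Likelihood ratio of a positive result = 0.68/0.09 = 68/9.
Target posterior odds = 0.9/0.1 = 9.
Require (68/9)ⁿ ≥ 9 ÷ (19/981) = 8829/19.
(68/9)³ = 314432/729 falls short of 8829/19 but (68/9)⁴ = 21381376/6561 reaches it, so n = 4.

4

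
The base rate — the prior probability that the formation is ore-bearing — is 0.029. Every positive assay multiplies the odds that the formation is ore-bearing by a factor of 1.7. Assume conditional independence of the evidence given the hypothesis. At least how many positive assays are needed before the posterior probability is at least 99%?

Prior odds = 0.029/0.971 = 29/971.
Likelihood ratio per positive assay = 1.7.
Target odds: 0.99 ÷ 0.01 = 99.
Require 1.7ⁿ ≥ 99 ÷ (29/971) = 96129/29.
1.7¹⁵ ≈2862.42 falls short of 96129/29 but 1.7¹⁶ ≈4866.12 reaches it, so n = 16.

16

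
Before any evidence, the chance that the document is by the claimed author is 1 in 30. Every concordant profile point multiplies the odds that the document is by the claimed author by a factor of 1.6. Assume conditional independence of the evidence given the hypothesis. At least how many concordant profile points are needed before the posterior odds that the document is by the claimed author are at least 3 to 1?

Prior odds: (1/30) ÷ (29/30) = 1/29.
Likelihood ratio per concordant profile point = 1.6.
Target odds = 3.
Require 1.6ⁿ ≥ 3 ÷ (1/29) = 87.
1.6⁹ = 134217728/1953125 falls short of 87 but 1.6¹⁰ ≈109.951 reaches it, so n = 10.

10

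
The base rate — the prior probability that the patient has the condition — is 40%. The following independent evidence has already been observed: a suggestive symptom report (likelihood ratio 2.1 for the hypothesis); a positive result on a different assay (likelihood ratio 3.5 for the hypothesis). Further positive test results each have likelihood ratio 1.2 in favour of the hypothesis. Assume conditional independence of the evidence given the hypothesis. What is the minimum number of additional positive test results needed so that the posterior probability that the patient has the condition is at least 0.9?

Prior odds = 0.4/0.6 = 2/3.
Combined Bayes factor of the evidence already in hand = 2.1 × 3.5 = 7.35.
Odds after that evidence = (2/3) × 7.35 = 4.9.
Target odds = 0.9/0.1 = 9.
Need 1.2ⁿ ≥ 9 ÷ 4.9 = 90/49.
1.2³ = 1.728 falls short of 90/49 but 1.2⁴ = 2.0736 reaches it, so n = 4.

4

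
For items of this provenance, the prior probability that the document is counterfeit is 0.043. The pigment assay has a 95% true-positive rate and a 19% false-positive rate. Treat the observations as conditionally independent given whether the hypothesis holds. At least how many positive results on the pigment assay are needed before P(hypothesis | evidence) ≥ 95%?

4

Prior odds = 0.043/0.957 = 43/957.
Likelihood ratio of a positive result = 0.95/0.19 = 5.
Target odds: 0.95 ÷ 0.05 = 19.
Need (43/957) × 5ⁿ ≥ 19, i.e. 5ⁿ ≥ 18183/43.
5³ = 125 falls short of 18183/43 but 5⁴ = 625 reaches it, so n = 4.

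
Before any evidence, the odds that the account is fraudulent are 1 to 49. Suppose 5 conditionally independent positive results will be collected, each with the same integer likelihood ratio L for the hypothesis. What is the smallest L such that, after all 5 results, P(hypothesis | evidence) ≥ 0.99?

6

Prior odds = 1/49.
Target odds = 0.99/0.01 = 99.
Need L⁵ ≥ 99 ÷ (1/49) = 4851.
5⁵ = 3125 < 4851 ≤ 7776 = 6⁵, so L = 6.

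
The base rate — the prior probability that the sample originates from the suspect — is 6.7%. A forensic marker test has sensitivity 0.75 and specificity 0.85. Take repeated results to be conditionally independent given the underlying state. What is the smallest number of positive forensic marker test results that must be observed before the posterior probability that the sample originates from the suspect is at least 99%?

Prior odds: 0.067 ÷ 0.933 = 67/933.
False-positive rate = 1 − 0.85 = 0.15; likelihood ratio of a positive = 0.75/0.15 = 5.
Target posterior odds = 0.99/0.01 = 99.
Require 5ⁿ ≥ 99 ÷ (67/933) = 92367/67.
5⁴ = 625 falls short of 92367/67 but 5⁵ = 3125 reaches it, so n = 5.

5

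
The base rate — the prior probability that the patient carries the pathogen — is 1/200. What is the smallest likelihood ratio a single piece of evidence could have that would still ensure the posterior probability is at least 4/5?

796

Prior odds = 0.005/0.995 = 1/199.
Target odds = 0.8/0.2 = 4.
Required Bayes factor = 4 ÷ (1/199) = 796.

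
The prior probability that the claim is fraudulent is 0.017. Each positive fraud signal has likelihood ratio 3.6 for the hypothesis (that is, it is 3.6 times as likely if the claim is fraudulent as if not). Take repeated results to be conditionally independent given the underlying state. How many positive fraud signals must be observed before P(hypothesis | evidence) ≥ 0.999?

Prior odds: 0.017 ÷ 0.983 = 17/983.
Likelihood ratio per positive fraud signal = 3.6.
Target odds: 0.999 ÷ 0.001 = 999.
Need (17/983) × 3.6ⁿ ≥ 999, i.e. 3.6ⁿ ≥ 982017/17.
3.6⁸ ≈28211.1 falls short of 982017/17 but 3.6⁹ ≈101560 reaches it, so n = 9.

9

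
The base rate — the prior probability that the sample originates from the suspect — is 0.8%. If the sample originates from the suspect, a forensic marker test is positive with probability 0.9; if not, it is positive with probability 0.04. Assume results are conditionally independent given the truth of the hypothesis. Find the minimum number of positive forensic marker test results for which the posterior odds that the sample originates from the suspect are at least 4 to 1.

2

Prior odds: 0.008 ÷ 0.992 = 1/124.
Likelihood ratio of a positive = 0.9/0.04 = 22.5.
Target odds = 4.
Require 22.5ⁿ ≥ 4 ÷ (1/124) = 496.
22.5¹ = 22.5 falls short of 496 but 22.5² = 506.25 reaches it, so n = 2.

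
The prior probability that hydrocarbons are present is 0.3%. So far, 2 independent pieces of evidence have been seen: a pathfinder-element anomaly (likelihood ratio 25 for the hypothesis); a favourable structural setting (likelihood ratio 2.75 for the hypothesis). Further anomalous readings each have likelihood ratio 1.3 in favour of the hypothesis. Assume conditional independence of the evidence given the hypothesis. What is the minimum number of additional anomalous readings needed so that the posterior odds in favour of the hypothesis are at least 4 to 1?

Prior odds = 0.003/0.997 = 3/997.
Combined Bayes factor of the evidence already in hand = 25 × 2.75 = 68.75.
Odds after that evidence = (3/997) × 68.75 = 825/3988.
Target odds = 4.
Need 1.3ⁿ ≥ 4 ÷ (825/3988) = 15952/825.
1.3¹¹ ≈17.9216 falls short of 15952/825 but 1.3¹² ≈23.2981 reaches it, so n = 12.

12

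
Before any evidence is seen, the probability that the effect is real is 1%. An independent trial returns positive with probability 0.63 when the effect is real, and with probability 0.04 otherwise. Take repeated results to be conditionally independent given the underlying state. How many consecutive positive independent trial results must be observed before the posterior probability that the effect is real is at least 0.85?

Prior odds: 0.01 ÷ 0.99 = 1/99.
Likelihood ratio of a positive result = 0.63/0.04 = 15.75.
Target odds: 0.85 ÷ 0.15 = 17/3.
Need (1/99) × 15.75ⁿ ≥ 17/3, i.e. 15.75ⁿ ≥ 561.
15.75² = 248.0625 falls short of 561 but 15.75³ = 3906.984375 reaches it, so n = 3.

3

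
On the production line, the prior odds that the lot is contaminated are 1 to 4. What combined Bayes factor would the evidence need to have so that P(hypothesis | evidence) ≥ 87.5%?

Prior odds = 0.25.
Target odds = 0.875/0.125 = 7.
Required Bayes factor = 7 ÷ 0.25 = 28.

28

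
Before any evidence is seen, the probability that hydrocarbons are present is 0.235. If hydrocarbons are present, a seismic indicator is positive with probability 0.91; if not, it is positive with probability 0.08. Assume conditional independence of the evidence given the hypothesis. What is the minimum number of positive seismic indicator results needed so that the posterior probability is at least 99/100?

Prior odds: 0.235 ÷ 0.765 = 47/153.
Likelihood ratio of a positive = 0.91/0.08 = 11.375.
Target odds: 0.99 ÷ 0.01 = 99.
Require 11.375ⁿ ≥ 99 ÷ (47/153) = 15147/47.
11.375² = 129.390625 falls short of 15147/47 but 11.375³ = 753571/512 reaches it, so n = 3.

3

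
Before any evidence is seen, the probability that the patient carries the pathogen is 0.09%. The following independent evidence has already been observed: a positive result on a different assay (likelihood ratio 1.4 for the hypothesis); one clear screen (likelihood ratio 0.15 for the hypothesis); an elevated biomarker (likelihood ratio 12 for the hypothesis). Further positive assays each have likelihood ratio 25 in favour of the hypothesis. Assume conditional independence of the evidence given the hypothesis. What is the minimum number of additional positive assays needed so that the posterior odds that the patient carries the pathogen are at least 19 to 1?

3

Prior odds = 0.0009/0.9991 = 9/9991.
Combined Bayes factor of the evidence already in hand = 1.4 × 0.15 × 12 = 2.52.
Odds after that evidence = (9/9991) × 2.52 = 567/249775.
Target odds = 19.
Need 25ⁿ ≥ 19 ÷ (567/249775) = 4745725/567.
25² = 625 falls short of 4745725/567 but 25³ = 15625 reaches it, so n = 3.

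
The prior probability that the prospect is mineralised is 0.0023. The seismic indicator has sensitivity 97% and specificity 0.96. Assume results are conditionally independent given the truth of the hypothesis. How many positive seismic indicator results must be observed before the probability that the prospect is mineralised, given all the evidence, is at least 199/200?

4

Prior odds = 0.0023/0.9977 = 23/9977.
False-positive rate = 1 − 0.96 = 0.04; likelihood ratio of a positive = 0.97/0.04 = 24.25.
Target odds: 0.995 ÷ 0.005 = 199.
Require 24.25ⁿ ≥ 199 ÷ (23/9977) = 1985423/23.
24.25³ = 912673/64 falls short of 1985423/23 but 24.25⁴ = 88529281/256 reaches it, so n = 4.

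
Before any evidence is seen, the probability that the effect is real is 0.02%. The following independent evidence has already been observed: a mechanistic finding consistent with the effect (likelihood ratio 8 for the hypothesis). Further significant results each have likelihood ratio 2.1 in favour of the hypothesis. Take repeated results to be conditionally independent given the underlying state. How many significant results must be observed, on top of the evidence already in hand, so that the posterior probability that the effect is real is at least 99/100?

15

Prior odds = 0.0002/0.9998 = 1/4999.
Bayes factor of the evidence already in hand = 8.
Odds after that evidence = (1/4999) × 8 = 8/4999.
Target odds = 0.99/0.01 = 99.
Need 2.1ⁿ ≥ 99 ÷ (8/4999) = 61862.625.
2.1¹⁴ ≈32439.2 falls short of 61862.625 but 2.1¹⁵ ≈68122.3 reaches it, so n = 15.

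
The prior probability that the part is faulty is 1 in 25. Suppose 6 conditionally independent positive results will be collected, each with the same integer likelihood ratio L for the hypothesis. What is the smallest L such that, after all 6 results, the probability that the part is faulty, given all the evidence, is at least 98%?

4

Prior odds = 0.04/0.96 = 1/24.
Target odds = 0.98/0.02 = 49.
Need L⁶ ≥ 49 ÷ (1/24) = 1176.
3⁶ = 729 < 1176 ≤ 4096 = 4⁶, so L = 4.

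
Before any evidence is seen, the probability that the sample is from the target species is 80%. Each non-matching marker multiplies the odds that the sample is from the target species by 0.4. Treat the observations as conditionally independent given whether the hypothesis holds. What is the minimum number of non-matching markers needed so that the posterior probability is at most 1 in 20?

5

Prior odds = 0.8/0.2 = 4.
Likelihood ratio per non-matching marker = 0.4.
Target posterior odds = 0.05/0.95 = 1/19.
Require 0.4ⁿ ≤ 1/19 ÷ 4 = 1/76.
0.4⁴ = 0.0256 is still above 1/76 but 0.4⁵ = 0.01024 is at or below it, so n = 5.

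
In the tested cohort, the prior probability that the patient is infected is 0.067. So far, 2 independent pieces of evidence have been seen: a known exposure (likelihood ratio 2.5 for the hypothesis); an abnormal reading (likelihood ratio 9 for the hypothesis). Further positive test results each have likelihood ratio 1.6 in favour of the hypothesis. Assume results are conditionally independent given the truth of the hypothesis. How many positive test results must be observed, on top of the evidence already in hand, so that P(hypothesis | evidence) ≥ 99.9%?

14

Prior odds = 0.067/0.933 = 67/933.
Combined Bayes factor of the evidence already in hand = 2.5 × 9 = 22.5.
Odds after that evidence = (67/933) × 22.5 = 1005/622.
Target odds = 0.999/0.001 = 999.
Need 1.6ⁿ ≥ 999 ÷ (1005/622) = 207126/335.
1.6¹³ ≈450.36 falls short of 207126/335 but 1.6¹⁴ ≈720.576 reaches it, so n = 14.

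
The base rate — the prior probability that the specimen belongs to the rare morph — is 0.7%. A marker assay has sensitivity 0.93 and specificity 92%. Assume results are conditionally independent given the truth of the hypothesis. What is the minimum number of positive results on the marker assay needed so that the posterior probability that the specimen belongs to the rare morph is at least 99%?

4

Prior odds: 0.007 ÷ 0.993 = 7/993.
False-positive rate = 1 − 0.92 = 0.08; likelihood ratio of a positive = 0.93/0.08 = 11.625.
Target posterior odds = 0.99/0.01 = 99.
Require 11.625ⁿ ≥ 99 ÷ (7/993) = 98307/7.
11.625³ = 804357/512 falls short of 98307/7 but 11.625⁴ = 74805201/4096 reaches it, so n = 4.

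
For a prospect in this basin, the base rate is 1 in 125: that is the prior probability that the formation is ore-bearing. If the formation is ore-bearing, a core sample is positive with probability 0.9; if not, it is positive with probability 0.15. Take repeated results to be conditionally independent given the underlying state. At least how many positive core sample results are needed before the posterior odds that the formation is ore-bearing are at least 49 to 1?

Prior odds: 0.008 ÷ 0.992 = 1/124.
Likelihood ratio of a positive = 0.9/0.15 = 6.
Target odds = 49.
Require 6ⁿ ≥ 49 ÷ (1/124) = 6076.
6⁴ = 1296 falls short of 6076 but 6⁵ = 7776 reaches it, so n = 5.

5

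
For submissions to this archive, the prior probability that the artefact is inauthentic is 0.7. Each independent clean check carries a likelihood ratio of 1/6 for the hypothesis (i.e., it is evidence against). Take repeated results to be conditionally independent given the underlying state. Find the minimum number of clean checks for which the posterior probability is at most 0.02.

Prior odds: 0.7 ÷ 0.3 = 7/3.
Likelihood ratio per clean check = 1/6.
Target odds: 0.02 ÷ 0.98 = 1/49.
Require (1/6)ⁿ ≤ 1/49 ÷ (7/3) = 3/343.
(1/6)² = 1/36 is still above 3/343 but (1/6)³ = 1/216 is at or below it, so n = 3.

3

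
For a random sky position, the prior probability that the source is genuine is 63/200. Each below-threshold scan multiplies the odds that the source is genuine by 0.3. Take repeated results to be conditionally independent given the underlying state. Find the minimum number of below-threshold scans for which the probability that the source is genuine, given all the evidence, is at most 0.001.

Prior odds = 0.315/0.685 = 63/137.
Likelihood ratio per below-threshold scan = 0.3.
Target odds: 0.001 ÷ 0.999 = 1/999.
Require 0.3ⁿ ≤ 1/999 ÷ (63/137) = 137/62937.
0.3⁵ = 243/100000 is still above 137/62937 but 0.3⁶ = 729/1000000 is at or below it, so n = 6.

6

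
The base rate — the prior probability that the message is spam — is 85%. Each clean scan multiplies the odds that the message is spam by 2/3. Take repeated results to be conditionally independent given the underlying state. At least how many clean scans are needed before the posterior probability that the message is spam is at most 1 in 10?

10

Prior odds: 0.85 ÷ 0.15 = 17/3.
Likelihood ratio per clean scan = 2/3.
Target odds: 0.1 ÷ 0.9 = 1/9.
Need (17/3) × (2/3)ⁿ ≤ 1/9, i.e. (2/3)ⁿ ≤ 1/51.
(2/3)⁹ = 512/19683 is still above 1/51 but (2/3)¹⁰ = 1024/59049 is at or below it, so n = 10.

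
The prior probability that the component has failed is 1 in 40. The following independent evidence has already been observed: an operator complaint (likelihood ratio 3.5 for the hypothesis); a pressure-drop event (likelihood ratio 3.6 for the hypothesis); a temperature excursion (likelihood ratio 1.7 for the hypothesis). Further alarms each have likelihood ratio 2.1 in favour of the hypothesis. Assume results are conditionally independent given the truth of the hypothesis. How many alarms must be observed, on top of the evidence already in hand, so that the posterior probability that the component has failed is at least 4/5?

3

Prior odds = 0.025/0.975 = 1/39.
Combined Bayes factor of the evidence already in hand = 3.5 × 3.6 × 1.7 = 21.42.
Odds after that evidence = (1/39) × 21.42 = 357/650.
Target odds = 0.8/0.2 = 4.
Need 2.1ⁿ ≥ 4 ÷ (357/650) = 2600/357.
2.1² = 4.41 falls short of 2600/357 but 2.1³ = 9.261 reaches it, so n = 3.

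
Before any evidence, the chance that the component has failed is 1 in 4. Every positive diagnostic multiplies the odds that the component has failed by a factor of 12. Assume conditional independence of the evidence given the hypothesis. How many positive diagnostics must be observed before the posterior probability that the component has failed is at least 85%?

2

Prior odds = 0.25/0.75 = 1/3.
Likelihood ratio per positive diagnostic = 12.
Target odds: 0.85 ÷ 0.15 = 17/3.
Require 12ⁿ ≥ 17/3 ÷ (1/3) = 17.
12¹ = 12 falls short of 17 but 12² = 144 reaches it, so n = 2.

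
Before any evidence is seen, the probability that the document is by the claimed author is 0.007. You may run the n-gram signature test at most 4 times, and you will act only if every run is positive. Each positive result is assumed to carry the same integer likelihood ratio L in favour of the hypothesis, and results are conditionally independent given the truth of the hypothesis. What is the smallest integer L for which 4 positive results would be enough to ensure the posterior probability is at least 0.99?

11

Prior odds = 0.007/0.993 = 7/993.
Target odds = 0.99/0.01 = 99.
Need L⁴ ≥ 99 ÷ (7/993) = 98307/7.
10⁴ = 10000 < 98307/7 ≤ 14641 = 11⁴, so L = 11.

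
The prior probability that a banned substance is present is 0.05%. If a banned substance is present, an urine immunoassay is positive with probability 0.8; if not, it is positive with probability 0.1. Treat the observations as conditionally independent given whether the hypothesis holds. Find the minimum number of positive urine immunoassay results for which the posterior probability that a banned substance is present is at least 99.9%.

Prior odds = 0.0005/0.9995 = 1/1999.
Likelihood ratio of a positive = 0.8/0.1 = 8.
Target posterior odds = 0.999/0.001 = 999.
Need (1/1999) × 8ⁿ ≥ 999, i.e. 8ⁿ ≥ 1997001.
8⁶ = 262144 falls short of 1997001 but 8⁷ = 2097152 reaches it, so n = 7.

7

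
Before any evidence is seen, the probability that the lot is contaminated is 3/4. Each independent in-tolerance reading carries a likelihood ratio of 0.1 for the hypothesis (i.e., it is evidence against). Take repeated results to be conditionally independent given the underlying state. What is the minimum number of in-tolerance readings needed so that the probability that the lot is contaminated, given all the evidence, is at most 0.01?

Prior odds = 0.75/0.25 = 3.
Likelihood ratio per in-tolerance reading = 0.1.
Target odds: 0.01 ÷ 0.99 = 1/99.
Require 0.1ⁿ ≤ 1/99 ÷ 3 = 1/297.
0.1² = 0.01 is still above 1/297 but 0.1³ = 0.001 is at or below it, so n = 3.

3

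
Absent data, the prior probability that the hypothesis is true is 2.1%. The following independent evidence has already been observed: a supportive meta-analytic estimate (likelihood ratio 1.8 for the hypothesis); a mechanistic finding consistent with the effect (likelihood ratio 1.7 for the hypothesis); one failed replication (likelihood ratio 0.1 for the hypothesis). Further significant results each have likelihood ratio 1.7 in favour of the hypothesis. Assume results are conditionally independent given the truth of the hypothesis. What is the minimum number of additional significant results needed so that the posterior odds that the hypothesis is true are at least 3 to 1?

12

Prior odds = 0.021/0.979 = 21/979.
Combined Bayes factor of the evidence already in hand = 1.8 × 1.7 × 0.1 = 0.306.
Odds after that evidence = (21/979) × 0.306 = 3213/489500.
Target odds = 3.
Need 1.7ⁿ ≥ 3 ÷ (3213/489500) = 489500/1071.
1.7¹¹ ≈342.719 falls short of 489500/1071 but 1.7¹² ≈582.622 reaches it, so n = 12.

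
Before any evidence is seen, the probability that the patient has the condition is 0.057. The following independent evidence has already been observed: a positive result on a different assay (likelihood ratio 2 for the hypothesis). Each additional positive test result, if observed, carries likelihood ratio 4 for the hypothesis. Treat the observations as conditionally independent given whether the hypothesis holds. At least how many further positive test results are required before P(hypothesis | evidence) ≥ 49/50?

Prior odds = 0.057/0.943 = 57/943.
Bayes factor of the evidence already in hand = 2.
Odds after that evidence = (57/943) × 2 = 114/943.
Target odds = 0.98/0.02 = 49.
Need 4ⁿ ≥ 49 ÷ (114/943) = 46207/114.
4⁴ = 256 falls short of 46207/114 but 4⁵ = 1024 reaches it, so n = 5.

5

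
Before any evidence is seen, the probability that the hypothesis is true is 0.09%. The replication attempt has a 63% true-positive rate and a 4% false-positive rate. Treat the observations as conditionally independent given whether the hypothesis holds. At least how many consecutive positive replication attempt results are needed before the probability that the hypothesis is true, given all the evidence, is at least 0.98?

Prior odds: 0.0009 ÷ 0.9991 = 9/9991.
Likelihood ratio of a positive result = 0.63/0.04 = 15.75.
Target odds: 0.98 ÷ 0.02 = 49.
Need (9/9991) × 15.75ⁿ ≥ 49, i.e. 15.75ⁿ ≥ 489559/9.
15.75³ = 3906.984375 falls short of 489559/9 but 15.75⁴ = 15752961/256 reaches it, so n = 4.

4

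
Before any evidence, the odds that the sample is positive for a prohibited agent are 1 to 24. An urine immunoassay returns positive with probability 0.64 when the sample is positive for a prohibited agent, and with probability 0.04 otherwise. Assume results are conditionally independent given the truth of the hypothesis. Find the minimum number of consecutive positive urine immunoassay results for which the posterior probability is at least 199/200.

Prior odds = 1/24.
Likelihood ratio of a positive result = 0.64/0.04 = 16.
Target posterior odds = 0.995/0.005 = 199.
Require 16ⁿ ≥ 199 ÷ (1/24) = 4776.
16³ = 4096 falls short of 4776 but 16⁴ = 65536 reaches it, so n = 4.

4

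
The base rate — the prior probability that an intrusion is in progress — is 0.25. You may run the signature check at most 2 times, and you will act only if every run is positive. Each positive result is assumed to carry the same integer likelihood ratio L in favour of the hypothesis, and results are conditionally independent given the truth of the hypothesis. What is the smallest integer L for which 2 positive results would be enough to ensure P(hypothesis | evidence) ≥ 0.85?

5

Prior odds = 0.25/0.75 = 1/3.
Target odds = 0.85/0.15 = 17/3.
Need L² ≥ 17/3 ÷ (1/3) = 17.
4² = 16 < 17 ≤ 25 = 5², so L = 5.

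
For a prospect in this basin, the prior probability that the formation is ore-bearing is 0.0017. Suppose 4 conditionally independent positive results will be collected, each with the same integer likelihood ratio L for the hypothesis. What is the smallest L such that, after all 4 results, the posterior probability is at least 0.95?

Prior odds = 0.0017/0.9983 = 17/9983.
Target odds = 0.95/0.05 = 19.
Need L⁴ ≥ 19 ÷ (17/9983) = 189677/17.
10⁴ = 10000 < 189677/17 ≤ 14641 = 11⁴, so L = 11.

11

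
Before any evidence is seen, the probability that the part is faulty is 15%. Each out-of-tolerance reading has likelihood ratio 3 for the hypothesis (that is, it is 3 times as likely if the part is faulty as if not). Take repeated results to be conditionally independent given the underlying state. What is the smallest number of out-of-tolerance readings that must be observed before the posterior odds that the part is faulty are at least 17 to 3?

4

Prior odds: 0.15 ÷ 0.85 = 3/17.
Likelihood ratio per out-of-tolerance reading = 3.
Target odds = 17/3.
Need (3/17) × 3ⁿ ≥ 17/3, i.e. 3ⁿ ≥ 289/9.
3³ = 27 falls short of 289/9 but 3⁴ = 81 reaches it, so n = 4.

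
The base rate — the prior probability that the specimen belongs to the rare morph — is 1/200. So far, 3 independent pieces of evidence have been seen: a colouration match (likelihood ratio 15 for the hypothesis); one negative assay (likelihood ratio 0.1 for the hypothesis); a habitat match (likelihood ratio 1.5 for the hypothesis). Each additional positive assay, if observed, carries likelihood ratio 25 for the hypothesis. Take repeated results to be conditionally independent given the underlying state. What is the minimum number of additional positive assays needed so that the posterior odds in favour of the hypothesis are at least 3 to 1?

2

Prior odds = 0.005/0.995 = 1/199.
Combined Bayes factor of the evidence already in hand = 15 × 0.1 × 1.5 = 2.25.
Odds after that evidence = (1/199) × 2.25 = 9/796.
Target odds = 3.
Need 25ⁿ ≥ 3 ÷ (9/796) = 796/3.
25¹ = 25 falls short of 796/3 but 25² = 625 reaches it, so n = 2.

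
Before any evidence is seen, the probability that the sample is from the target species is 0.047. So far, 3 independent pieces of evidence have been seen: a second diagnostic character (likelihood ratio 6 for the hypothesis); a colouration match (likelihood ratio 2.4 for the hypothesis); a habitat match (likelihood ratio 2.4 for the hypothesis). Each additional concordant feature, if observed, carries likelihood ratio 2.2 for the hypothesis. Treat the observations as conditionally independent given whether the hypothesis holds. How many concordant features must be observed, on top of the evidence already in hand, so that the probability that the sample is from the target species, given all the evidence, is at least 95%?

Prior odds = 0.047/0.953 = 47/953.
Combined Bayes factor of the evidence already in hand = 6 × 2.4 × 2.4 = 34.56.
Odds after that evidence = (47/953) × 34.56 = 40608/23825.
Target odds = 0.95/0.05 = 19.
Need 2.2ⁿ ≥ 19 ÷ (40608/23825) = 452675/40608.
2.2³ = 10.648 falls short of 452675/40608 but 2.2⁴ = 23.4256 reaches it, so n = 4.

4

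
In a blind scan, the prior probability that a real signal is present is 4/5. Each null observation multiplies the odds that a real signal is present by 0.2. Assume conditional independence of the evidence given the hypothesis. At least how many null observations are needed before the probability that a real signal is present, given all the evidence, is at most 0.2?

2

Prior odds: 0.8 ÷ 0.2 = 4.
Likelihood ratio per null observation = 0.2.
Target odds: 0.2 ÷ 0.8 = 0.25.
Require 0.2ⁿ ≤ 0.25 ÷ 4 = 0.0625.
0.2¹ = 0.2 is still above 0.0625 but 0.2² = 0.04 is at or below it, so n = 2.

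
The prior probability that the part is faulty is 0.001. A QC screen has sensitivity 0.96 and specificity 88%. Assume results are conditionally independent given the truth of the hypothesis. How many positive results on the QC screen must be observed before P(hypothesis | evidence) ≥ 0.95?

5

Prior odds = 0.001/0.999 = 1/999.
False-positive rate = 1 − 0.88 = 0.12; likelihood ratio of a positive = 0.96/0.12 = 8.
Target posterior odds = 0.95/0.05 = 19.
Need (1/999) × 8ⁿ ≥ 19, i.e. 8ⁿ ≥ 18981.
8⁴ = 4096 falls short of 18981 but 8⁵ = 32768 reaches it, so n = 5.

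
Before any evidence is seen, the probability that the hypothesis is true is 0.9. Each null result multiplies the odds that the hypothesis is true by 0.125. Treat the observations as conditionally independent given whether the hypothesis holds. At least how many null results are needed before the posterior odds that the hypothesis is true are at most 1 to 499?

Prior odds: 0.9 ÷ 0.1 = 9.
Likelihood ratio per null result = 0.125.
Target odds = 1/499.
Need 9 × 0.125ⁿ ≤ 1/499, i.e. 0.125ⁿ ≤ 1/4491.
0.125⁴ = 1/4096 is still above 1/4491 but 0.125⁵ = 1/32768 is at or below it, so n = 5.

5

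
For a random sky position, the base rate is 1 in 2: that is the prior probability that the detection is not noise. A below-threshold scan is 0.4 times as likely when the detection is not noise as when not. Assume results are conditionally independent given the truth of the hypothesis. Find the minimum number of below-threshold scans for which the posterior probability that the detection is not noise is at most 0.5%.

Prior odds = 0.5/0.5 = 1.
Likelihood ratio per below-threshold scan = 0.4.
Target odds: 0.005 ÷ 0.995 = 1/199.
Need 1 × 0.4ⁿ ≤ 1/199, i.e. 0.4ⁿ ≤ 1/199.
0.4⁵ = 0.01024 is still above 1/199 but 0.4⁶ = 64/15625 is at or below it, so n = 6.

6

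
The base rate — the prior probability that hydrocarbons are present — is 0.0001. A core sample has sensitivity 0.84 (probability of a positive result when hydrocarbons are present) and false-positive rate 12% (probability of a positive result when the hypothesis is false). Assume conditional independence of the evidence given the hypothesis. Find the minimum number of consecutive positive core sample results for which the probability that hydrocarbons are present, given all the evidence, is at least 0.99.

Prior odds: 0.0001 ÷ 0.9999 = 1/9999.
Likelihood ratio of a positive result = 0.84/0.12 = 7.
Target odds: 0.99 ÷ 0.01 = 99.
Require 7ⁿ ≥ 99 ÷ (1/9999) = 989901.
7⁷ = 823543 falls short of 989901 but 7⁸ = 5764801 reaches it, so n = 8.

8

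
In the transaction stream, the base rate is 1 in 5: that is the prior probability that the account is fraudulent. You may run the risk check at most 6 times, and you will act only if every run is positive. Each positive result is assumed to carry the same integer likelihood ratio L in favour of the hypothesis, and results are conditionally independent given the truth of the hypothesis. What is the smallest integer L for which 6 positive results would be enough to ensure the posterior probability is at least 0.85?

2

Prior odds = 0.2/0.8 = 0.25.
Target odds = 0.85/0.15 = 17/3.
Need L⁶ ≥ 17/3 ÷ 0.25 = 68/3.
1⁶ = 1 < 68/3 ≤ 64 = 2⁶, so L = 2.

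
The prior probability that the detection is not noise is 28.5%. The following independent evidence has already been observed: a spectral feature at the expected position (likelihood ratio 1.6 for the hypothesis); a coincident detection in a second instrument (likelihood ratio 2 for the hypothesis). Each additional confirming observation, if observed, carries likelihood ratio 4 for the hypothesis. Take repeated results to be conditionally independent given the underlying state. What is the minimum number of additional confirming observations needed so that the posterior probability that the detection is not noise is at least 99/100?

4

Prior odds = 0.285/0.715 = 57/143.
Combined Bayes factor of the evidence already in hand = 1.6 × 2 = 3.2.
Odds after that evidence = (57/143) × 3.2 = 912/715.
Target odds = 0.99/0.01 = 99.
Need 4ⁿ ≥ 99 ÷ (912/715) = 23595/304.
4³ = 64 falls short of 23595/304 but 4⁴ = 256 reaches it, so n = 4.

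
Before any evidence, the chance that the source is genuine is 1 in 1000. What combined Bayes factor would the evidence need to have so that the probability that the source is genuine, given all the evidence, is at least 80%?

Prior odds = 0.001/0.999 = 1/999.
Target odds = 0.8/0.2 = 4.
Required Bayes factor = 4 ÷ (1/999) = 3996.

3996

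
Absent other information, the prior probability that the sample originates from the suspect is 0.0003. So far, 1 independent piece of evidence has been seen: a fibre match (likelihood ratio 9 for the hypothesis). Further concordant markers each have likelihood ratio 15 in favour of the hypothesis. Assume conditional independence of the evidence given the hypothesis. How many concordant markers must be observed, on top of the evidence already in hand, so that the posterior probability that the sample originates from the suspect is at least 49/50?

4

Prior odds = 0.0003/0.9997 = 3/9997.
Bayes factor of the evidence already in hand = 9.
Odds after that evidence = (3/9997) × 9 = 27/9997.
Target odds = 0.98/0.02 = 49.
Need 15ⁿ ≥ 49 ÷ (27/9997) = 489853/27.
15³ = 3375 falls short of 489853/27 but 15⁴ = 50625 reaches it, so n = 4.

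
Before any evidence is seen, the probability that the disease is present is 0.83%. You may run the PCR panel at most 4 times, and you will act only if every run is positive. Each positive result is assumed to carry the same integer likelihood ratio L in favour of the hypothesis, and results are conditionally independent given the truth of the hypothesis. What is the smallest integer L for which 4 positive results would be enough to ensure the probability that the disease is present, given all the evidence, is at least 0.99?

Prior odds = 0.0083/0.9917 = 83/9917.
Target odds = 0.99/0.01 = 99.
Need L⁴ ≥ 99 ÷ (83/9917) = 981783/83.
10⁴ = 10000 < 981783/83 ≤ 14641 = 11⁴, so L = 11.

11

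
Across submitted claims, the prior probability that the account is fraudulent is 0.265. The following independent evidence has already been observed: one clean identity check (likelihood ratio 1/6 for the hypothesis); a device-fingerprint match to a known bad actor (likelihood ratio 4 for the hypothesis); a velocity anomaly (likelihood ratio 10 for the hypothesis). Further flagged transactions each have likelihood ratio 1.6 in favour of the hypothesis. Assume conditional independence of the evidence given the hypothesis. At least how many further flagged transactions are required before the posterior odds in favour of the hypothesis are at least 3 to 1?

Prior odds = 0.265/0.735 = 53/147.
Combined Bayes factor of the evidence already in hand = (1/6) × 4 × 10 = 20/3.
Odds after that evidence = (53/147) × 20/3 = 1060/441.
Target odds = 3.
Need 1.6ⁿ ≥ 3 ÷ (1060/441) = 1323/1060.
1.6¹ = 1.6, which meets the required 1323/1060; so n = 1.

1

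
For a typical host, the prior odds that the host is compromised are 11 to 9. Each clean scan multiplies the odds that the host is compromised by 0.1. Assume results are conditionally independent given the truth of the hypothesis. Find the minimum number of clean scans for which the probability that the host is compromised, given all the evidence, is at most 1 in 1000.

Prior odds = 11/9.
Likelihood ratio per clean scan = 0.1.
Target odds: 0.001 ÷ 0.999 = 1/999.
Require 0.1ⁿ ≤ 1/999 ÷ (11/9) = 1/1221.
0.1³ = 0.001 is still above 1/1221 but 0.1⁴ = 0.0001 is at or below it, so n = 4.

4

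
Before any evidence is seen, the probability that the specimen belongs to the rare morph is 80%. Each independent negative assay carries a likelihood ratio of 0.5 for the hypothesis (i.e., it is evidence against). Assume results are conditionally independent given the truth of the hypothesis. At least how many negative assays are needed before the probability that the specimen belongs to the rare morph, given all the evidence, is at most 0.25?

Prior odds = 0.8/0.2 = 4.
Likelihood ratio per negative assay = 0.5.
Target posterior odds = 0.25/0.75 = 1/3.
Require 0.5ⁿ ≤ 1/3 ÷ 4 = 1/12.
0.5³ = 0.125 is still above 1/12 but 0.5⁴ = 0.0625 is at or below it, so n = 4.

4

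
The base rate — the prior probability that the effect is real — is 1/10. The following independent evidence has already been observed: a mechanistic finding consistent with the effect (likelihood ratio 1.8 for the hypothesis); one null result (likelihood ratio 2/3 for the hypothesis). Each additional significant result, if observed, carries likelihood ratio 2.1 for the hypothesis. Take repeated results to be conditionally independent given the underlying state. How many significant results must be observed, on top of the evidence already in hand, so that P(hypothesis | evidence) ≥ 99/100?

9

Prior odds = 0.1/0.9 = 1/9.
Combined Bayes factor of the evidence already in hand = 1.8 × (2/3) = 1.2.
Odds after that evidence = (1/9) × 1.2 = 2/15.
Target odds = 0.99/0.01 = 99.
Need 2.1ⁿ ≥ 99 ÷ (2/15) = 742.5.
2.1⁸ ≈378.229 falls short of 742.5 but 2.1⁹ ≈794.28 reaches it, so n = 9.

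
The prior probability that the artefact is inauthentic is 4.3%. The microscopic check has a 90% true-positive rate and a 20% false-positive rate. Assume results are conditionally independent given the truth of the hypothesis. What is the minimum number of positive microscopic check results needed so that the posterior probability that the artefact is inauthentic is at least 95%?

5

Prior odds: 0.043 ÷ 0.957 = 43/957.
Likelihood ratio of a positive result = 0.9/0.2 = 4.5.
Target posterior odds = 0.95/0.05 = 19.
Require 4.5ⁿ ≥ 19 ÷ (43/957) = 18183/43.
4.5⁴ = 410.0625 falls short of 18183/43 but 4.5⁵ = 1845.28125 reaches it, so n = 5.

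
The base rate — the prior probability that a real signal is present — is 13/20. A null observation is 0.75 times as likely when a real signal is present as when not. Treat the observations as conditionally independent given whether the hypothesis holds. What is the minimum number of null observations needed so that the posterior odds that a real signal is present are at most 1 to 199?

21

Prior odds = 0.65/0.35 = 13/7.
Likelihood ratio per null observation = 0.75.
Target odds = 1/199.
Require 0.75ⁿ ≤ 1/199 ÷ (13/7) = 7/2587.
0.75²⁰ ≈0.00317121 is still above 7/2587 but 0.75²¹ ≈0.00237841 is at or below it, so n = 21.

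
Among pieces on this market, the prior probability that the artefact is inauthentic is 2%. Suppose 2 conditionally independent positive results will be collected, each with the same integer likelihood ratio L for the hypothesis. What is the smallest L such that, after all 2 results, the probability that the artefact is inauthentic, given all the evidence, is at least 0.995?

99

Prior odds = 0.02/0.98 = 1/49.
Target odds = 0.995/0.005 = 199.
Need L² ≥ 199 ÷ (1/49) = 9751.
98² = 9604 < 9751 ≤ 9801 = 99², so L = 99.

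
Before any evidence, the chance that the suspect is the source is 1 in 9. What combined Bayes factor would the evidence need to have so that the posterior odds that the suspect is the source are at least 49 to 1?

392

Prior odds = (1/9)/(8/9) = 0.125.
Target odds = 49.
Required Bayes factor = 49 ÷ 0.125 = 392.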